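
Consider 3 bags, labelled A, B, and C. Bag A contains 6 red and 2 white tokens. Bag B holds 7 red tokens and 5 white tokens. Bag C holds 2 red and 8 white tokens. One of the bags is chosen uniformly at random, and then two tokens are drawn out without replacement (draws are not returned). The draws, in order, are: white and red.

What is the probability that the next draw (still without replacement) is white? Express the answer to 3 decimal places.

For each hypothesis, P(data | H) works out to: P(data | bag A) = (2/8)(6/7) = 0.21429; P(data | bag B) = (5/12)(7/11) = 0.26515; P(data | bag C) = (8/10)(2/9) = 0.17778.
Multiplying each by its prior: 1/3 · 0.21429 = 0.071429, 1/3 · 0.26515 = 0.088384, 1/3 · 0.17778 = 0.059259; these sum to 0.21907.
Dividing through by the total gives posterior P(bag A | data) = 0.32605, P(bag B | data) = 0.40345, P(bag C | data) = 0.2705.
Averaging over the posterior, P(white next | data) = (1/6)(0.32605) + (2/5)(0.40345) + (7/8)(0.2705) = 0.45241.

0.452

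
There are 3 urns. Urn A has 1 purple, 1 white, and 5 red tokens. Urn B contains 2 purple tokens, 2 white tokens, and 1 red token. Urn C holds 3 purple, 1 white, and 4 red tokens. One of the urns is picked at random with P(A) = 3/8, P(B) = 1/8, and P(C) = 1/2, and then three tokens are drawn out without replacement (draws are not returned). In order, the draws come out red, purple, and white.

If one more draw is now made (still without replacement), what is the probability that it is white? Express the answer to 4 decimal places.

0.1186

For each hypothesis, P(data | H) works out to: P(data | urn A) = (5/7)(1/6)(1/5) = 0.02381; P(data | urn B) = (1/5)(2/4)(2/3) = 0.066667; P(data | urn C) = (4/8)(3/7)(1/6) = 0.035714.
Multiplying each by its prior: 3/8 · 0.02381 = 0.0089286, 1/8 · 0.066667 = 0.0083333, 1/2 · 0.035714 = 0.017857; with total 0.035119.
Normalising, the posterior is P(urn A | data) = 0.25424, P(urn B | data) = 0.23729, P(urn C | data) = 0.50847.
The predictive probability is P(white next | data) = (0)(0.25424) + (1/2)(0.23729) + (0)(0.50847) = 0.11864.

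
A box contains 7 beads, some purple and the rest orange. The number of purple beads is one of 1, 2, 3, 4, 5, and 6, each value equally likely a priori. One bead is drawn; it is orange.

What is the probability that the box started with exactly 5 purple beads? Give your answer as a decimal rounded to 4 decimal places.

0.0952

Under each hypothesis, the probability of this draw is: P(data | r = 1) = (6/7) = 6/7; P(data | r = 2) = (5/7) = 5/7; P(data | r = 3) = (4/7) = 4/7; P(data | r = 4) = (3/7) = 3/7; P(data | r = 5) = (2/7) = 2/7; P(data | r = 6) = (1/7) = 1/7.
The prior-weighted likelihoods are 1/6 · 6/7 = 1/7, 1/6 · 5/7 = 5/42, 1/6 · 4/7 = 2/21, 1/6 · 3/7 = 1/14, 1/6 · 2/7 = 1/21, 1/6 · 1/7 = 1/42; these sum to 1/2.
Hence P(r = 5 | data) = (1/21) / (1/2) = 2/21.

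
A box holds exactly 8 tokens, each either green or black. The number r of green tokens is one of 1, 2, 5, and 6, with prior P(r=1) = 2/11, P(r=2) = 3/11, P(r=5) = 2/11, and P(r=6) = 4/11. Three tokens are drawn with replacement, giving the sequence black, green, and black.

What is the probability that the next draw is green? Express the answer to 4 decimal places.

0.3890

For each hypothesis, P(data | H) works out to: P(data | r = 1) = (7/8)(1/8)(7/8) = 0.095703; P(data | r = 2) = (6/8)(2/8)(6/8) = 0.14062; P(data | r = 5) = (3/8)(5/8)(3/8) = 0.087891; P(data | r = 6) = (2/8)(6/8)(2/8) = 0.046875.
The prior-weighted likelihoods are 2/11 · 0.095703 = 0.017401, 3/11 · 0.14062 = 0.038352, 2/11 · 0.087891 = 0.01598, 4/11 · 0.046875 = 0.017045; summing to 0.088778.
Normalising, the posterior is P(r = 1 | data) = 0.196, P(r = 2 | data) = 0.432, P(r = 5 | data) = 0.18, P(r = 6 | data) = 0.192.
So P(green next | data) = Σ P(green next | H) P(H | data) = (1/8)(0.196) + (1/4)(0.432) + (5/8)(0.18) + (3/4)(0.192) = 0.389.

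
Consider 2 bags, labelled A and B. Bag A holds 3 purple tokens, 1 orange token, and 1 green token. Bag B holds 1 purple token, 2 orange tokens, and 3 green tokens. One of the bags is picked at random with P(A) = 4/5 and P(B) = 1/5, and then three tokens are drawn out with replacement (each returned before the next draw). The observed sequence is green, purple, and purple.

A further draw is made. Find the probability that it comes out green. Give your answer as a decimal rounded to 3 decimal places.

Under each hypothesis, the probability of the observed sequence is: P(data | bag A) = (1/5)(3/5)(3/5) = 0.072; P(data | bag B) = (3/6)(1/6)(1/6) = 0.013889.
Multiplying each by its prior: 4/5 · 0.072 = 0.0576, 1/5 · 0.013889 = 0.0027778; these sum to 0.060378.
Dividing through by the total gives posterior P(bag A | data) = 0.95399, P(bag B | data) = 0.046007.
The predictive probability is P(green next | data) = (1/5)(0.95399) + (1/2)(0.046007) = 0.2138.

0.214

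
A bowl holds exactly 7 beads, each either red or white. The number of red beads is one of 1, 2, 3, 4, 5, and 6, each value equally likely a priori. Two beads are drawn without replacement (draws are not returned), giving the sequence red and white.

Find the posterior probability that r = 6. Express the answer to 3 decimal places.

Under each hypothesis, the probability of the observed sequence is: P(data | r = 1) = (1/7)(6/6) = 1/7; P(data | r = 2) = (2/7)(5/6) = 5/21; P(data | r = 3) = (3/7)(4/6) = 2/7; P(data | r = 4) = (4/7)(3/6) = 2/7; P(data | r = 5) = (5/7)(2/6) = 5/21; P(data | r = 6) = (6/7)(1/6) = 1/7.
The prior-weighted likelihoods are 1/6 · 1/7 = 1/42, 1/6 · 5/21 = 5/126, 1/6 · 2/7 = 1/21, 1/6 · 2/7 = 1/21, 1/6 · 5/21 = 5/126, 1/6 · 1/7 = 1/42; these sum to 2/9.
By Bayes' rule, P(r = 6 | data) = (1/42) / (2/9) = 3/28.

0.107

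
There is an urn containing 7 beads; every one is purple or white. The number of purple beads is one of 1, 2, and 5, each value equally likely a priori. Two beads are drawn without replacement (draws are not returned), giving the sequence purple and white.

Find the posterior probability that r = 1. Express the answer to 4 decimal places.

The likelihood of the observed sequence under each hypothesis: P(data | r = 1) = (1/7)(6/6) = 1/7; P(data | r = 2) = (2/7)(5/6) = 5/21; P(data | r = 5) = (5/7)(2/6) = 5/21.
Weighting by the prior gives 1/3 · 1/7 = 1/21, 1/3 · 5/21 = 5/63, 1/3 · 5/21 = 5/63; with total 13/63.
Therefore the posterior P(r = 1 | data) = (1/21) / (13/63) = 3/13.

0.2308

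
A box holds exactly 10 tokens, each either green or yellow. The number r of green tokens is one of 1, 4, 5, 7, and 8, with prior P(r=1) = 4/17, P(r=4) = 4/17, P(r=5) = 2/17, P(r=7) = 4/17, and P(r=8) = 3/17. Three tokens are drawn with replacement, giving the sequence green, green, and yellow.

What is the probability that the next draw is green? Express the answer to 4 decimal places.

Compute the likelihood of the observed sequence for each case: P(data | r = 1) = (1/10)(1/10)(9/10) = 0.009; P(data | r = 4) = (4/10)(4/10)(6/10) = 0.096; P(data | r = 5) = (5/10)(5/10)(5/10) = 0.125; P(data | r = 7) = (7/10)(7/10)(3/10) = 0.147; P(data | r = 8) = (8/10)(8/10)(2/10) = 0.128.
The prior-weighted likelihoods are 4/17 · 0.009 = 0.0021176, 4/17 · 0.096 = 0.022588, 2/17 · 0.125 = 0.014706, 4/17 · 0.147 = 0.034588, 3/17 · 0.128 = 0.022588; with total 0.096588.
Dividing through by the total gives posterior P(r = 1 | data) = 0.021924, P(r = 4 | data) = 0.23386, P(r = 5 | data) = 0.15225, P(r = 7 | data) = 0.3581, P(r = 8 | data) = 0.23386.
The predictive probability is P(green next | data) = (1/10)(0.021924) + (2/5)(0.23386) + (1/2)(0.15225) + (7/10)(0.3581) + (4/5)(0.23386) = 0.60962.

0.6096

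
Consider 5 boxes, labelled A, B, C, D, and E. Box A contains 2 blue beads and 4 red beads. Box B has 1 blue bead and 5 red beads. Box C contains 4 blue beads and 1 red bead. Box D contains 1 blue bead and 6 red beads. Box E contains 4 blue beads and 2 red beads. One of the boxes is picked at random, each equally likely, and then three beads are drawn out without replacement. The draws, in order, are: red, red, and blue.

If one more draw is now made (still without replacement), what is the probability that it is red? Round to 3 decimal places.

The likelihood of the observed sequence under each hypothesis: P(data | box A) = (4/6)(3/5)(2/4) = 0.2; P(data | box B) = (5/6)(4/5)(1/4) = 0.16667; P(data | box C) = (1/5)(0/4) = 0; P(data | box D) = (6/7)(5/6)(1/5) = 0.14286; P(data | box E) = (2/6)(1/5)(4/4) = 0.066667.
The prior-weighted likelihoods are 1/5 · 0.2 = 0.04, 1/5 · 0.16667 = 0.033333, 1/5 · 0 = 0, 1/5 · 0.14286 = 0.028571, 1/5 · 0.066667 = 0.013333; these sum to 0.11524.
Normalising, the posterior is P(box A | data) = 0.34711, P(box B | data) = 0.28926, P(box C | data) = 0, P(box D | data) = 0.24793, P(box E | data) = 0.1157.
Averaging over the posterior, P(red next | data) = (2/3)(0.34711) + (1)(0.28926) + (1)(0.24793) + (0)(0.1157) = 0.7686.

0.769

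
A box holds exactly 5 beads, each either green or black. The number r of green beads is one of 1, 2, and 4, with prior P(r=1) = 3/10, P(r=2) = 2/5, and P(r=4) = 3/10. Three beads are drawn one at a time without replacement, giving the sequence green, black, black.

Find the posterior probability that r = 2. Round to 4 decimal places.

The likelihood of the observed sequence under each hypothesis: P(data | r = 1) = (1/5)(4/4)(3/3) = 1/5; P(data | r = 2) = (2/5)(3/4)(2/3) = 1/5; P(data | r = 4) = (4/5)(1/4)(0/3) = 0.
Weighting by the prior gives 3/10 · 1/5 = 3/50, 2/5 · 1/5 = 2/25, 3/10 · 0 = 0; these sum to 7/50.
Therefore the posterior P(r = 2 | data) = (2/25) / (7/50) = 4/7.

0.5714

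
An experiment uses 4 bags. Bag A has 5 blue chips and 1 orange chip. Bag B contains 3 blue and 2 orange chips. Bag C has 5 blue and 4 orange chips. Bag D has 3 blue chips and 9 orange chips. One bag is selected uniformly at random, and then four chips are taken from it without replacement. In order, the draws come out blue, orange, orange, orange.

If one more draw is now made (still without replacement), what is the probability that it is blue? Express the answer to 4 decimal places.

0.3807

For each hypothesis, P(data | H) works out to: P(data | bag A) = (5/6)(1/5)(0/4) = 0; P(data | bag B) = (3/5)(2/4)(1/3)(0/2) = 0; P(data | bag C) = (5/9)(4/8)(3/7)(2/6) = 0.039683; P(data | bag D) = (3/12)(9/11)(8/10)(7/9) = 0.12727.
Multiplying each by its prior: 1/4 · 0 = 0, 1/4 · 0 = 0, 1/4 · 0.039683 = 0.0099206, 1/4 · 0.12727 = 0.031818; these sum to 0.041739.
Normalising, the posterior is P(bag A | data) = 0, P(bag B | data) = 0, P(bag C | data) = 0.23768, P(bag D | data) = 0.76232.
The predictive probability is P(blue next | data) = (4/5)(0.23768) + (1/4)(0.76232) = 0.38073.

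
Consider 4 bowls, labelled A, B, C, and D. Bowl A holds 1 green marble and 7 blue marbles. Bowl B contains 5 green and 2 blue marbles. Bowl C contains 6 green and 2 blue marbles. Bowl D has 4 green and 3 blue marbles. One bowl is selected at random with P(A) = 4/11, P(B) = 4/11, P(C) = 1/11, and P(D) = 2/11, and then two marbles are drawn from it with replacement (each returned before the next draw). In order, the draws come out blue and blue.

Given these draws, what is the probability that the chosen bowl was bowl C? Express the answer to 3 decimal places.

Under each hypothesis, the probability of the observed sequence is: P(data | bowl A) = (7/8)(7/8) = 0.76562; P(data | bowl B) = (2/7)(2/7) = 0.081633; P(data | bowl C) = (2/8)(2/8) = 0.0625; P(data | bowl D) = (3/7)(3/7) = 0.18367.
Multiplying each by its prior: 4/11 · 0.76562 = 0.27841, 4/11 · 0.081633 = 0.029685, 1/11 · 0.0625 = 0.0056818, 2/11 · 0.18367 = 0.033395; these sum to 0.34717.
So P(bowl C | data) = (0.0056818) / (0.34717) = 0.016366.

0.016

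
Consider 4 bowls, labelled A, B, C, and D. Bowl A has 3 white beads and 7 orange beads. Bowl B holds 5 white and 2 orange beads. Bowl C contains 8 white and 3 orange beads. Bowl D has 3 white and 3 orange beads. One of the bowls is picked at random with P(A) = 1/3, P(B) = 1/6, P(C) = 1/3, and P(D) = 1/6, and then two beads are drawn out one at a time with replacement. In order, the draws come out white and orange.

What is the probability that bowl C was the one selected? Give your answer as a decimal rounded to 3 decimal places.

For each hypothesis, P(data | H) works out to: P(data | bowl A) = (3/10)(7/10) = 0.21; P(data | bowl B) = (5/7)(2/7) = 0.20408; P(data | bowl C) = (8/11)(3/11) = 0.19835; P(data | bowl D) = (3/6)(3/6) = 0.25.
Weighting by the prior gives 1/3 · 0.21 = 0.07, 1/6 · 0.20408 = 0.034014, 1/3 · 0.19835 = 0.066116, 1/6 · 0.25 = 0.041667; these sum to 0.2118.
Hence P(bowl C | data) = (0.066116) / (0.2118) = 0.31217.

0.312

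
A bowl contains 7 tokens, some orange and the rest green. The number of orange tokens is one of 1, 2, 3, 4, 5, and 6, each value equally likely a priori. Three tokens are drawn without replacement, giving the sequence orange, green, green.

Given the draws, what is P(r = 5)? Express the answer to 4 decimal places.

0.0714

The likelihood of the observed sequence under each hypothesis: P(data | r = 1) = (1/7)(6/6)(5/5) = 1/7; P(data | r = 2) = (2/7)(5/6)(4/5) = 4/21; P(data | r = 3) = (3/7)(4/6)(3/5) = 6/35; P(data | r = 4) = (4/7)(3/6)(2/5) = 4/35; P(data | r = 5) = (5/7)(2/6)(1/5) = 1/21; P(data | r = 6) = (6/7)(1/6)(0/5) = 0.
The prior-weighted likelihoods are 1/6 · 1/7 = 1/42, 1/6 · 4/21 = 2/63, 1/6 · 6/35 = 1/35, 1/6 · 4/35 = 2/105, 1/6 · 1/21 = 1/126, 1/6 · 0 = 0; summing to 1/9.
Hence P(r = 5 | data) = (1/126) / (1/9) = 1/14.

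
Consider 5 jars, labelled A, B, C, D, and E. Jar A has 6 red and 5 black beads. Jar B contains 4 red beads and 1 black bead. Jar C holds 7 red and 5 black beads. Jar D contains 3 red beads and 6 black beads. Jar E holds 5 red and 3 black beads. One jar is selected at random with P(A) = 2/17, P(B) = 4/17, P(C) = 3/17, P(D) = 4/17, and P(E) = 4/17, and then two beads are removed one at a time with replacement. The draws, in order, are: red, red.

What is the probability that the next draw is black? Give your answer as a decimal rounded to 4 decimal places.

For each hypothesis, P(data | H) works out to: P(data | jar A) = (6/11)(6/11) = 0.29752; P(data | jar B) = (4/5)(4/5) = 0.64; P(data | jar C) = (7/12)(7/12) = 0.34028; P(data | jar D) = (3/9)(3/9) = 0.11111; P(data | jar E) = (5/8)(5/8) = 0.39062.
The prior-weighted likelihoods are 2/17 · 0.29752 = 0.035002, 4/17 · 0.64 = 0.15059, 3/17 · 0.34028 = 0.060049, 4/17 · 0.11111 = 0.026144, 4/17 · 0.39062 = 0.091912; with total 0.3637.
The posterior is then P(jar A | data) = 0.096241, P(jar B | data) = 0.41405, P(jar C | data) = 0.16511, P(jar D | data) = 0.071884, P(jar E | data) = 0.25272.
Averaging over the posterior, P(black next | data) = (5/11)(0.096241) + (1/5)(0.41405) + (5/12)(0.16511) + (2/3)(0.071884) + (3/8)(0.25272) = 0.33804.

0.3380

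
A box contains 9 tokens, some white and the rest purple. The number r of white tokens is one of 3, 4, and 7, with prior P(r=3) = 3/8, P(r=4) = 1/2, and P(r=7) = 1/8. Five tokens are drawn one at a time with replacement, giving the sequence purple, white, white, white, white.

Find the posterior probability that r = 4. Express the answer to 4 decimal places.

0.4499

For each hypothesis, P(data | H) works out to: P(data | r = 3) = (6/9)(3/9)(3/9)(3/9)(3/9) = 0.0082305; P(data | r = 4) = (5/9)(4/9)(4/9)(4/9)(4/9) = 0.021677; P(data | r = 7) = (2/9)(7/9)(7/9)(7/9)(7/9) = 0.081322.
The prior-weighted likelihoods are 3/8 · 0.0082305 = 0.0030864, 1/2 · 0.021677 = 0.010838, 1/8 · 0.081322 = 0.010165; these sum to 0.02409.
Hence P(r = 4 | data) = (0.010838) / (0.02409) = 0.44991.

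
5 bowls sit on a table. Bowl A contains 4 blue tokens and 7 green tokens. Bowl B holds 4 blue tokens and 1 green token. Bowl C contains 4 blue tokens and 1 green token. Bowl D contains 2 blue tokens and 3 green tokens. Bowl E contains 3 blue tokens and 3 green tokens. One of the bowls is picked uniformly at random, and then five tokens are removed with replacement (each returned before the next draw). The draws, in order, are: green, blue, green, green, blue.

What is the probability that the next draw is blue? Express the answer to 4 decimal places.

0.4543

The likelihood of the observed sequence under each hypothesis: P(data | bowl A) = (7/11)(4/11)(7/11)(7/11)(4/11) = 0.034076; P(data | bowl B) = (1/5)(4/5)(1/5)(1/5)(4/5) = 0.00512; P(data | bowl C) = (1/5)(4/5)(1/5)(1/5)(4/5) = 0.00512; P(data | bowl D) = (3/5)(2/5)(3/5)(3/5)(2/5) = 0.03456; P(data | bowl E) = (3/6)(3/6)(3/6)(3/6)(3/6) = 0.03125.
The prior-weighted likelihoods are 1/5 · 0.034076 = 0.0068152, 1/5 · 0.00512 = 0.001024, 1/5 · 0.00512 = 0.001024, 1/5 · 0.03456 = 0.006912, 1/5 · 0.03125 = 0.00625; with total 0.022025.
The posterior is then P(bowl A | data) = 0.30943, P(bowl B | data) = 0.046492, P(bowl C | data) = 0.046492, P(bowl D | data) = 0.31382, P(bowl E | data) = 0.28377.
The predictive probability is P(blue next | data) = (4/11)(0.30943) + (4/5)(0.046492) + (4/5)(0.046492) + (2/5)(0.31382) + (1/2)(0.28377) = 0.45432.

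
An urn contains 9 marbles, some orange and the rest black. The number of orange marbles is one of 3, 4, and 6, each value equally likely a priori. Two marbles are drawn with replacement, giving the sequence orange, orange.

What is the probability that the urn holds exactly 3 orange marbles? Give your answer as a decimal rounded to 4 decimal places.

Under each hypothesis, the probability of the observed sequence is: P(data | r = 3) = (3/9)(3/9) = 1/9; P(data | r = 4) = (4/9)(4/9) = 16/81; P(data | r = 6) = (6/9)(6/9) = 4/9.
Weighting by the prior gives 1/3 · 1/9 = 1/27, 1/3 · 16/81 = 16/243, 1/3 · 4/9 = 4/27; these sum to 61/243.
By Bayes' rule, P(r = 3 | data) = (1/27) / (61/243) = 9/61.

0.1475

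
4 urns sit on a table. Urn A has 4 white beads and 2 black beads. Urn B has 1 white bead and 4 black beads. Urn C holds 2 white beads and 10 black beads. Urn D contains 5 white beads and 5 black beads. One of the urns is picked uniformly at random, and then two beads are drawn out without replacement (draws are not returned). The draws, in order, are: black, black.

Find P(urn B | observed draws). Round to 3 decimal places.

0.382

For each hypothesis, P(data | H) works out to: P(data | urn A) = (2/6)(1/5) = 1/15; P(data | urn B) = (4/5)(3/4) = 3/5; P(data | urn C) = (10/12)(9/11) = 15/22; P(data | urn D) = (5/10)(4/9) = 2/9.
Weighting by the prior gives 1/4 · 1/15 = 1/60, 1/4 · 3/5 = 3/20, 1/4 · 15/22 = 15/88, 1/4 · 2/9 = 1/18; summing to 311/792.
By Bayes' rule, P(urn B | data) = (3/20) / (311/792) = 594/1555.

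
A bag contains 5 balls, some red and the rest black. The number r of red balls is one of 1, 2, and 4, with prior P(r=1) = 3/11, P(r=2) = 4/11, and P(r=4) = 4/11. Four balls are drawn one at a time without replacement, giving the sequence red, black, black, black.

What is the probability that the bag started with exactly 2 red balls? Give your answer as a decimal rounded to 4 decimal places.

0.4000

Compute the likelihood of the observed sequence for each case: P(data | r = 1) = (1/5)(4/4)(3/3)(2/2) = 1/5; P(data | r = 2) = (2/5)(3/4)(2/3)(1/2) = 1/10; P(data | r = 4) = (4/5)(1/4)(0/3) = 0.
Multiplying each by its prior: 3/11 · 1/5 = 3/55, 4/11 · 1/10 = 2/55, 4/11 · 0 = 0; summing to 1/11.
So P(r = 2 | data) = (2/55) / (1/11) = 2/5.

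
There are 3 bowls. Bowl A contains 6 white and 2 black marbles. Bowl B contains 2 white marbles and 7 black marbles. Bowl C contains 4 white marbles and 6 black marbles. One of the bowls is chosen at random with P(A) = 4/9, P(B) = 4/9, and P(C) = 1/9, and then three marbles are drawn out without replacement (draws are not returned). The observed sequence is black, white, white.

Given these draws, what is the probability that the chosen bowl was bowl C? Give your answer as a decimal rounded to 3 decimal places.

Under each hypothesis, the probability of the observed sequence is: P(data | bowl A) = (2/8)(6/7)(5/6) = 0.17857; P(data | bowl B) = (7/9)(2/8)(1/7) = 0.027778; P(data | bowl C) = (6/10)(4/9)(3/8) = 0.1.
Multiplying each by its prior: 4/9 · 0.17857 = 0.079365, 4/9 · 0.027778 = 0.012346, 1/9 · 0.1 = 0.011111; with total 0.10282.
By Bayes' rule, P(bowl C | data) = (0.011111) / (0.10282) = 0.10806.

0.108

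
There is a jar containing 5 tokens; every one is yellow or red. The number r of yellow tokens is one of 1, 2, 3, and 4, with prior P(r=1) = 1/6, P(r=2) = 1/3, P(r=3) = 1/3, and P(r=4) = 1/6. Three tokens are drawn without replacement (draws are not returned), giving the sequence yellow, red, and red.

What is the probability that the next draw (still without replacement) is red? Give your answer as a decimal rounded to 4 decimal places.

Under each hypothesis, the probability of the observed sequence is: P(data | r = 1) = (1/5)(4/4)(3/3) = 1/5; P(data | r = 2) = (2/5)(3/4)(2/3) = 1/5; P(data | r = 3) = (3/5)(2/4)(1/3) = 1/10; P(data | r = 4) = (4/5)(1/4)(0/3) = 0.
The prior-weighted likelihoods are 1/6 · 1/5 = 1/30, 1/3 · 1/5 = 1/15, 1/3 · 1/10 = 1/30, 1/6 · 0 = 0; these sum to 2/15.
The posterior is then P(r = 1 | data) = 1/4, P(r = 2 | data) = 1/2, P(r = 3 | data) = 1/4, P(r = 4 | data) = 0.
Averaging over the posterior, P(red next | data) = (1)(1/4) + (1/2)(1/2) + (0)(1/4) = 1/2.

0.5000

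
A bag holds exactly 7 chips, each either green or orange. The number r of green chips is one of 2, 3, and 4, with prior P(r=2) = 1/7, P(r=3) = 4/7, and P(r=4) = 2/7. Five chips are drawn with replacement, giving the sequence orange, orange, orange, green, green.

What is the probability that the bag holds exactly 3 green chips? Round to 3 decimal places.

0.628

For each hypothesis, P(data | H) works out to: P(data | r = 2) = (5/7)(5/7)(5/7)(2/7)(2/7) = 0.02975; P(data | r = 3) = (4/7)(4/7)(4/7)(3/7)(3/7) = 0.034271; P(data | r = 4) = (3/7)(3/7)(3/7)(4/7)(4/7) = 0.025704.
Multiplying each by its prior: 1/7 · 0.02975 = 0.0042499, 4/7 · 0.034271 = 0.019584, 2/7 · 0.025704 = 0.0073439; with total 0.031177.
By Bayes' rule, P(r = 3 | data) = (0.019584) / (0.031177) = 0.62814.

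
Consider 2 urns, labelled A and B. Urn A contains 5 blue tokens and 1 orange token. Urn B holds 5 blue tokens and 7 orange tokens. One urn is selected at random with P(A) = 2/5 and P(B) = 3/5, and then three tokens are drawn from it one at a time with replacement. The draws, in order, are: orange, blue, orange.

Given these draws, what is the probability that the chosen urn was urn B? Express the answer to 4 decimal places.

For each hypothesis, P(data | H) works out to: P(data | urn A) = (1/6)(5/6)(1/6) = 0.023148; P(data | urn B) = (7/12)(5/12)(7/12) = 0.14178.
Multiplying each by its prior: 2/5 · 0.023148 = 0.0092593, 3/5 · 0.14178 = 0.085069; with total 0.094329.
Hence P(urn B | data) = (0.085069) / (0.094329) = 0.90184.

0.9018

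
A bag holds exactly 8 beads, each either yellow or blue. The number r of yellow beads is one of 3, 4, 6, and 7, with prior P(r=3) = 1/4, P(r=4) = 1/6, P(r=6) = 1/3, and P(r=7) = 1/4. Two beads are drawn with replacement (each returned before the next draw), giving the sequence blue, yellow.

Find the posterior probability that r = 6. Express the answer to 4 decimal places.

0.3288

Under each hypothesis, the probability of the observed sequence is: P(data | r = 3) = (5/8)(3/8) = 15/64; P(data | r = 4) = (4/8)(4/8) = 1/4; P(data | r = 6) = (2/8)(6/8) = 3/16; P(data | r = 7) = (1/8)(7/8) = 7/64.
Weighting by the prior gives 1/4 · 15/64 = 15/256, 1/6 · 1/4 = 1/24, 1/3 · 3/16 = 1/16, 1/4 · 7/64 = 7/256; with total 73/384.
Hence P(r = 6 | data) = (1/16) / (73/384) = 24/73.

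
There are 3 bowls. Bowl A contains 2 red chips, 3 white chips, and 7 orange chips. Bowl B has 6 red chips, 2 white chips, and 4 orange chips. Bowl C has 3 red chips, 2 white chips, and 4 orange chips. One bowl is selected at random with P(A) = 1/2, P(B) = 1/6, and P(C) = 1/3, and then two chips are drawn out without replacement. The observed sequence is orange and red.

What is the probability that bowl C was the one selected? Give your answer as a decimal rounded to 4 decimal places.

Under each hypothesis, the probability of the observed sequence is: P(data | bowl A) = (7/12)(2/11) = 7/66; P(data | bowl B) = (4/12)(6/11) = 2/11; P(data | bowl C) = (4/9)(3/8) = 1/6.
The prior-weighted likelihoods are 1/2 · 7/66 = 7/132, 1/6 · 2/11 = 1/33, 1/3 · 1/6 = 1/18; with total 5/36.
By Bayes' rule, P(bowl C | data) = (1/18) / (5/36) = 2/5.

0.4000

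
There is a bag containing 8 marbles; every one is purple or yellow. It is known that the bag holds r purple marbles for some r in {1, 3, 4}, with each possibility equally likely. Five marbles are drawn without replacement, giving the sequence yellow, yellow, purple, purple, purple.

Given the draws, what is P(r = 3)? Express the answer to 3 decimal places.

Compute the likelihood of the observed sequence for each case: P(data | r = 1) = (7/8)(6/7)(1/6)(0/5) = 0; P(data | r = 3) = (5/8)(4/7)(3/6)(2/5)(1/4) = 1/56; P(data | r = 4) = (4/8)(3/7)(4/6)(3/5)(2/4) = 3/70.
Weighting by the prior gives 1/3 · 0 = 0, 1/3 · 1/56 = 1/168, 1/3 · 3/70 = 1/70; these sum to 17/840.
Hence P(r = 3 | data) = (1/168) / (17/840) = 5/17.

0.294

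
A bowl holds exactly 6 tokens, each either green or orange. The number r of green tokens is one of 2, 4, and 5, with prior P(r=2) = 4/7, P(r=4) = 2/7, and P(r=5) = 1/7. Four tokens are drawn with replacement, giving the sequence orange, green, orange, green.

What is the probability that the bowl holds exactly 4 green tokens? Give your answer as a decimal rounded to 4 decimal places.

Compute the likelihood of the observed sequence for each case: P(data | r = 2) = (4/6)(2/6)(4/6)(2/6) = 0.049383; P(data | r = 4) = (2/6)(4/6)(2/6)(4/6) = 0.049383; P(data | r = 5) = (1/6)(5/6)(1/6)(5/6) = 0.01929.
The prior-weighted likelihoods are 4/7 · 0.049383 = 0.028219, 2/7 · 0.049383 = 0.014109, 1/7 · 0.01929 = 0.0027557; summing to 0.045084.
So P(r = 4 | data) = (0.014109) / (0.045084) = 0.31296.

0.3130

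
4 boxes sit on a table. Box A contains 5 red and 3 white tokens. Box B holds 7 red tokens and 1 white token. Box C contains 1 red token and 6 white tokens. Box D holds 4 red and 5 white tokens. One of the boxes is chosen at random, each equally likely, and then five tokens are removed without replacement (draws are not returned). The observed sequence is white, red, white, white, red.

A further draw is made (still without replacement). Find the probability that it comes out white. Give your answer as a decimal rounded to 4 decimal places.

0.3636

Compute the likelihood of the observed sequence for each case: P(data | box A) = (3/8)(5/7)(2/6)(1/5)(4/4) = 1/56; P(data | box B) = (1/8)(7/7)(0/6) = 0; P(data | box C) = (6/7)(1/6)(5/5)(4/4)(0/3) = 0; P(data | box D) = (5/9)(4/8)(4/7)(3/6)(3/5) = 1/21.
The prior-weighted likelihoods are 1/4 · 1/56 = 1/224, 1/4 · 0 = 0, 1/4 · 0 = 0, 1/4 · 1/21 = 1/84; these sum to 11/672.
Normalising, the posterior is P(box A | data) = 3/11, P(box B | data) = 0, P(box C | data) = 0, P(box D | data) = 8/11.
So P(white next | data) = Σ P(white next | H) P(H | data) = (0)(3/11) + (1/2)(8/11) = 4/11.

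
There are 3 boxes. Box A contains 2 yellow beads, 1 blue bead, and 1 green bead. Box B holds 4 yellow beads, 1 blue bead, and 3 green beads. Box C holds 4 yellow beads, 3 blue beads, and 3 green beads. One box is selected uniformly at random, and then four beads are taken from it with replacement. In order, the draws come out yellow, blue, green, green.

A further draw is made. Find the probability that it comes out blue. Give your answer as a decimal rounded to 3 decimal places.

For each hypothesis, P(data | H) works out to: P(data | box A) = (2/4)(1/4)(1/4)(1/4) = 0.0078125; P(data | box B) = (4/8)(1/8)(3/8)(3/8) = 0.0087891; P(data | box C) = (4/10)(3/10)(3/10)(3/10) = 0.0108.
Weighting by the prior gives 1/3 · 0.0078125 = 0.0026042, 1/3 · 0.0087891 = 0.0029297, 1/3 · 0.0108 = 0.0036; these sum to 0.0091339.
Dividing through by the total gives posterior P(box A | data) = 0.28511, P(box B | data) = 0.32075, P(box C | data) = 0.39414.
So P(blue next | data) = Σ P(blue next | H) P(H | data) = (1/4)(0.28511) + (1/8)(0.32075) + (3/10)(0.39414) = 0.22961.

0.230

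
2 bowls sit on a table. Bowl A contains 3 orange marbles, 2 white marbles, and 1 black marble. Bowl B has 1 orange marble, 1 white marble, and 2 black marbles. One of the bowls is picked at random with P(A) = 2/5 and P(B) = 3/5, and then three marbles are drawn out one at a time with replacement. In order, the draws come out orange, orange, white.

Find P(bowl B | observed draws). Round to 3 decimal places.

0.220

Under each hypothesis, the probability of the observed sequence is: P(data | bowl A) = (3/6)(3/6)(2/6) = 1/12; P(data | bowl B) = (1/4)(1/4)(1/4) = 1/64.
Multiplying each by its prior: 2/5 · 1/12 = 1/30, 3/5 · 1/64 = 3/320; these sum to 41/960.
Therefore the posterior P(bowl B | data) = (3/320) / (41/960) = 9/41.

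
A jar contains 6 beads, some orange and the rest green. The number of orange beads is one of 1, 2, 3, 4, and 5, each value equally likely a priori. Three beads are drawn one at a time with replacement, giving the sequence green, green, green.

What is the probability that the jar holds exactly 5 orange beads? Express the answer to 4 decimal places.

Under each hypothesis, the probability of the observed sequence is: P(data | r = 1) = (5/6)(5/6)(5/6) = 0.5787; P(data | r = 2) = (4/6)(4/6)(4/6) = 0.2963; P(data | r = 3) = (3/6)(3/6)(3/6) = 0.125; P(data | r = 4) = (2/6)(2/6)(2/6) = 0.037037; P(data | r = 5) = (1/6)(1/6)(1/6) = 0.0046296.
Weighting by the prior gives 1/5 · 0.5787 = 0.11574, 1/5 · 0.2963 = 0.059259, 1/5 · 0.125 = 0.025, 1/5 · 0.037037 = 0.0074074, 1/5 · 0.0046296 = 0.00092593; summing to 0.20833.
By Bayes' rule, P(r = 5 | data) = (0.00092593) / (0.20833) = 0.0044444.

0.0044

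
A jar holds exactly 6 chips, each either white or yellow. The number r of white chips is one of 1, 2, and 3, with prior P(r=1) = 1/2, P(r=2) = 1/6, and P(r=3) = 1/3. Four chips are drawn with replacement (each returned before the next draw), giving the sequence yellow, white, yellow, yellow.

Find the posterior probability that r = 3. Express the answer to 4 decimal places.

0.2436

Compute the likelihood of the observed sequence for each case: P(data | r = 1) = (5/6)(1/6)(5/6)(5/6) = 0.096451; P(data | r = 2) = (4/6)(2/6)(4/6)(4/6) = 0.098765; P(data | r = 3) = (3/6)(3/6)(3/6)(3/6) = 0.0625.
Multiplying each by its prior: 1/2 · 0.096451 = 0.048225, 1/6 · 0.098765 = 0.016461, 1/3 · 0.0625 = 0.020833; these sum to 0.08552.
So P(r = 3 | data) = (0.020833) / (0.08552) = 0.24361.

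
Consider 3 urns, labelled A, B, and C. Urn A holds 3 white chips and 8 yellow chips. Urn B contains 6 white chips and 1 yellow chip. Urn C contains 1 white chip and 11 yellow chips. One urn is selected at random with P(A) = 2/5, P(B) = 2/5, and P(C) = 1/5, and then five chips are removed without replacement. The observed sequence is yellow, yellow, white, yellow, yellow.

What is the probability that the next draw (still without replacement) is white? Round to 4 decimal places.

Compute the likelihood of the observed sequence for each case: P(data | urn A) = (8/11)(7/10)(3/9)(6/8)(5/7) = 1/11; P(data | urn B) = (1/7)(0/6) = 0; P(data | urn C) = (11/12)(10/11)(1/10)(9/9)(8/8) = 1/12.
The prior-weighted likelihoods are 2/5 · 1/11 = 2/55, 2/5 · 0 = 0, 1/5 · 1/12 = 1/60; summing to 7/132.
Normalising, the posterior is P(urn A | data) = 24/35, P(urn B | data) = 0, P(urn C | data) = 11/35.
Averaging over the posterior, P(white next | data) = (1/3)(24/35) + (0)(11/35) = 8/35.

0.2286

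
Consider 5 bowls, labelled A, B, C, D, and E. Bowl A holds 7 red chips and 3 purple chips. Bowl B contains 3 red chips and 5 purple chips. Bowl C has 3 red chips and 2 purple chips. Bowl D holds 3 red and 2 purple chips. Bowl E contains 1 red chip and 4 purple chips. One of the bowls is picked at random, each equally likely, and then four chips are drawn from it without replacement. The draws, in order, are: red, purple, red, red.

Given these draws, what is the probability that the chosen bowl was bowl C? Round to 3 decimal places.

The likelihood of the observed sequence under each hypothesis: P(data | bowl A) = (7/10)(3/9)(6/8)(5/7) = 1/8; P(data | bowl B) = (3/8)(5/7)(2/6)(1/5) = 1/56; P(data | bowl C) = (3/5)(2/4)(2/3)(1/2) = 1/10; P(data | bowl D) = (3/5)(2/4)(2/3)(1/2) = 1/10; P(data | bowl E) = (1/5)(4/4)(0/3) = 0.
Weighting by the prior gives 1/5 · 1/8 = 1/40, 1/5 · 1/56 = 1/280, 1/5 · 1/10 = 1/50, 1/5 · 1/10 = 1/50, 1/5 · 0 = 0; these sum to 12/175.
By Bayes' rule, P(bowl C | data) = (1/50) / (12/175) = 7/24.

0.292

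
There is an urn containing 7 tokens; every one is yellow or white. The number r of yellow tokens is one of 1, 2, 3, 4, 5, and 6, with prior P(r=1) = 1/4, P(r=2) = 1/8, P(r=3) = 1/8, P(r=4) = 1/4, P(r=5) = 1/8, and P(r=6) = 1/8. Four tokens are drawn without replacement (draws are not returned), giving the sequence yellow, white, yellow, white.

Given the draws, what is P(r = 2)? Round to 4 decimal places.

Under each hypothesis, the probability of the observed sequence is: P(data | r = 1) = (1/7)(6/6)(0/5) = 0; P(data | r = 2) = (2/7)(5/6)(1/5)(4/4) = 1/21; P(data | r = 3) = (3/7)(4/6)(2/5)(3/4) = 3/35; P(data | r = 4) = (4/7)(3/6)(3/5)(2/4) = 3/35; P(data | r = 5) = (5/7)(2/6)(4/5)(1/4) = 1/21; P(data | r = 6) = (6/7)(1/6)(5/5)(0/4) = 0.
Weighting by the prior gives 1/4 · 0 = 0, 1/8 · 1/21 = 1/168, 1/8 · 3/35 = 3/280, 1/4 · 3/35 = 3/140, 1/8 · 1/21 = 1/168, 1/8 · 0 = 0; with total 37/840.
Therefore the posterior P(r = 2 | data) = (1/168) / (37/840) = 5/37.

0.1351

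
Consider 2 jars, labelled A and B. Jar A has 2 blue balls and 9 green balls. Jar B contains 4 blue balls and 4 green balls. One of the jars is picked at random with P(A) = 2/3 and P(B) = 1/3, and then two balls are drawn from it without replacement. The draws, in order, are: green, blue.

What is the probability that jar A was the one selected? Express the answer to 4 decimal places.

0.5339

For each hypothesis, P(data | H) works out to: P(data | jar A) = (9/11)(2/10) = 0.16364; P(data | jar B) = (4/8)(4/7) = 0.28571.
The prior-weighted likelihoods are 2/3 · 0.16364 = 0.10909, 1/3 · 0.28571 = 0.095238; with total 0.20433.
By Bayes' rule, P(jar A | data) = (0.10909) / (0.20433) = 0.5339.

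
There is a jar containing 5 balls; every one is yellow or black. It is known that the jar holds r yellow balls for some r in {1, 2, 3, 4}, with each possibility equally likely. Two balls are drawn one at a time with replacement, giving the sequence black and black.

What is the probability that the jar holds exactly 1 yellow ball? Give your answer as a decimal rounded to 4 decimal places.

0.5333

Compute the likelihood of the observed sequence for each case: P(data | r = 1) = (4/5)(4/5) = 16/25; P(data | r = 2) = (3/5)(3/5) = 9/25; P(data | r = 3) = (2/5)(2/5) = 4/25; P(data | r = 4) = (1/5)(1/5) = 1/25.
Weighting by the prior gives 1/4 · 16/25 = 4/25, 1/4 · 9/25 = 9/100, 1/4 · 4/25 = 1/25, 1/4 · 1/25 = 1/100; summing to 3/10.
By Bayes' rule, P(r = 1 | data) = (4/25) / (3/10) = 8/15.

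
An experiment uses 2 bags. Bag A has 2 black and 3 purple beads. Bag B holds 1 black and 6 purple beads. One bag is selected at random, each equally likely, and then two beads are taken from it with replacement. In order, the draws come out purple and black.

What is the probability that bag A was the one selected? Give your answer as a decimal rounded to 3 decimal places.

The likelihood of the observed sequence under each hypothesis: P(data | bag A) = (3/5)(2/5) = 0.24; P(data | bag B) = (6/7)(1/7) = 0.12245.
Multiplying each by its prior: 1/2 · 0.24 = 0.12, 1/2 · 0.12245 = 0.061224; summing to 0.18122.
So P(bag A | data) = (0.12) / (0.18122) = 0.66216.

0.662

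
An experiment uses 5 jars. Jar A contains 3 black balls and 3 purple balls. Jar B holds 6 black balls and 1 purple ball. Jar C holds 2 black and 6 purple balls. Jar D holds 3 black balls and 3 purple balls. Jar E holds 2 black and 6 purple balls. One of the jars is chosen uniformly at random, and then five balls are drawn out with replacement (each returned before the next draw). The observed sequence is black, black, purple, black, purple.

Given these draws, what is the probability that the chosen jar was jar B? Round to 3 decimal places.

For each hypothesis, P(data | H) works out to: P(data | jar A) = (3/6)(3/6)(3/6)(3/6)(3/6) = 0.03125; P(data | jar B) = (6/7)(6/7)(1/7)(6/7)(1/7) = 0.012852; P(data | jar C) = (2/8)(2/8)(6/8)(2/8)(6/8) = 0.0087891; P(data | jar D) = (3/6)(3/6)(3/6)(3/6)(3/6) = 0.03125; P(data | jar E) = (2/8)(2/8)(6/8)(2/8)(6/8) = 0.0087891.
Multiplying each by its prior: 1/5 · 0.03125 = 0.00625, 1/5 · 0.012852 = 0.0025704, 1/5 · 0.0087891 = 0.0017578, 1/5 · 0.03125 = 0.00625, 1/5 · 0.0087891 = 0.0017578; summing to 0.018586.
By Bayes' rule, P(jar B | data) = (0.0025704) / (0.018586) = 0.1383.

0.138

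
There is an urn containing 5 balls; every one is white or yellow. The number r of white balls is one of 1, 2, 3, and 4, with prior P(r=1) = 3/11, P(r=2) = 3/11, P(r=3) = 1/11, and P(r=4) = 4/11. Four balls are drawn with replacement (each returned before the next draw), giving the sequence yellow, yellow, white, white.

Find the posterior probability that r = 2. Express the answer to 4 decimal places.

0.4219

For each hypothesis, P(data | H) works out to: P(data | r = 1) = (4/5)(4/5)(1/5)(1/5) = 0.0256; P(data | r = 2) = (3/5)(3/5)(2/5)(2/5) = 0.0576; P(data | r = 3) = (2/5)(2/5)(3/5)(3/5) = 0.0576; P(data | r = 4) = (1/5)(1/5)(4/5)(4/5) = 0.0256.
The prior-weighted likelihoods are 3/11 · 0.0256 = 0.0069818, 3/11 · 0.0576 = 0.015709, 1/11 · 0.0576 = 0.0052364, 4/11 · 0.0256 = 0.0093091; these sum to 0.037236.
So P(r = 2 | data) = (0.015709) / (0.037236) = 0.42188.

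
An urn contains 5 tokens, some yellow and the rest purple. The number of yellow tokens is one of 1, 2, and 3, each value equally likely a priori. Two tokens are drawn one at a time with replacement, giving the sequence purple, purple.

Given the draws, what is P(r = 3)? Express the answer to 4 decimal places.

0.1379

For each hypothesis, P(data | H) works out to: P(data | r = 1) = (4/5)(4/5) = 16/25; P(data | r = 2) = (3/5)(3/5) = 9/25; P(data | r = 3) = (2/5)(2/5) = 4/25.
Multiplying each by its prior: 1/3 · 16/25 = 16/75, 1/3 · 9/25 = 3/25, 1/3 · 4/25 = 4/75; with total 29/75.
Hence P(r = 3 | data) = (4/75) / (29/75) = 4/29.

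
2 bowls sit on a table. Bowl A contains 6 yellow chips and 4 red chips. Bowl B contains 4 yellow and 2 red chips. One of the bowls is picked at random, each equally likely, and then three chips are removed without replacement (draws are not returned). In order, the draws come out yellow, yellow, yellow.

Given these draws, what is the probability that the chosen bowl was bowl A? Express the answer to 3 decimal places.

0.455

The likelihood of the observed sequence under each hypothesis: P(data | bowl A) = (6/10)(5/9)(4/8) = 1/6; P(data | bowl B) = (4/6)(3/5)(2/4) = 1/5.
Multiplying each by its prior: 1/2 · 1/6 = 1/12, 1/2 · 1/5 = 1/10; summing to 11/60.
Therefore the posterior P(bowl A | data) = (1/12) / (11/60) = 5/11.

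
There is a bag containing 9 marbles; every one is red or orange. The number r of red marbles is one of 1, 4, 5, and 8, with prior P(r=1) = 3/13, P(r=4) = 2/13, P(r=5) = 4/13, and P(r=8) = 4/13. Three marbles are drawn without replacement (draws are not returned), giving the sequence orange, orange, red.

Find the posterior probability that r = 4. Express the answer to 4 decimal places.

The likelihood of the observed sequence under each hypothesis: P(data | r = 1) = (8/9)(7/8)(1/7) = 1/9; P(data | r = 4) = (5/9)(4/8)(4/7) = 10/63; P(data | r = 5) = (4/9)(3/8)(5/7) = 5/42; P(data | r = 8) = (1/9)(0/8) = 0.
Multiplying each by its prior: 3/13 · 1/9 = 1/39, 2/13 · 10/63 = 20/819, 4/13 · 5/42 = 10/273, 4/13 · 0 = 0; these sum to 71/819.
Therefore the posterior P(r = 4 | data) = (20/819) / (71/819) = 20/71.

0.2817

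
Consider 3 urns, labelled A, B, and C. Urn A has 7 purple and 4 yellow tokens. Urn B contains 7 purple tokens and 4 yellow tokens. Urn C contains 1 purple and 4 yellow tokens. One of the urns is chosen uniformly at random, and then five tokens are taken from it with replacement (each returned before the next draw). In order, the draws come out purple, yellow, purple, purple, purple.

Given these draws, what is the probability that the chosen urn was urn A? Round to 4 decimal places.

0.4947

For each hypothesis, P(data | H) works out to: P(data | urn A) = (7/11)(4/11)(7/11)(7/11)(7/11) = 0.059633; P(data | urn B) = (7/11)(4/11)(7/11)(7/11)(7/11) = 0.059633; P(data | urn C) = (1/5)(4/5)(1/5)(1/5)(1/5) = 0.00128.
The prior-weighted likelihoods are 1/3 · 0.059633 = 0.019878, 1/3 · 0.059633 = 0.019878, 1/3 · 0.00128 = 0.00042667; with total 0.040182.
By Bayes' rule, P(urn A | data) = (0.019878) / (0.040182) = 0.49469.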